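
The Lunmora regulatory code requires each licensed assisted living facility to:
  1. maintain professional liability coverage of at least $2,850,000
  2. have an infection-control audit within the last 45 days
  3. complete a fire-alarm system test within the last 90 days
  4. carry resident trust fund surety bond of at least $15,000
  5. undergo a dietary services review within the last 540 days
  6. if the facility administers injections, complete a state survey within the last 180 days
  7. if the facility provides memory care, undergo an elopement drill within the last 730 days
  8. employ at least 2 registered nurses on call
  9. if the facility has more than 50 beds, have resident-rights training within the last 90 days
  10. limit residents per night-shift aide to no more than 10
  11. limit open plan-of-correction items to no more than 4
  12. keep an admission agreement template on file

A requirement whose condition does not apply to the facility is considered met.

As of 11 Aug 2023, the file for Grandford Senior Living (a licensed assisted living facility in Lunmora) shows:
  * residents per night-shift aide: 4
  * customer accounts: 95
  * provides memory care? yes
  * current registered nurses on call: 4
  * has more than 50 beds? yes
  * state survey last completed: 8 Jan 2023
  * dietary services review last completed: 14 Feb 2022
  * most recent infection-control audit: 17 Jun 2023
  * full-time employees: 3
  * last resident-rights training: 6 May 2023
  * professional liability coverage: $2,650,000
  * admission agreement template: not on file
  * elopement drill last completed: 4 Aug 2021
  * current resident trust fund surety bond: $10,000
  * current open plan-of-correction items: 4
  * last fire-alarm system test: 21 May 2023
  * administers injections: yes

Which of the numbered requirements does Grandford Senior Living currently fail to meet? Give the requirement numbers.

1, 2, 4, 5, 6, 7, 9, 12

1. professional liability coverage $2,650,000 < $2,850,000 → not met
2. infection-control audit 55 days ago vs limit 45 → not met
3. fire-alarm system test 82 days ago vs limit 90 → met
4. resident trust fund surety bond $10,000 < $15,000 → not met
5. dietary services review 543 days ago vs limit 540 → not met
6. condition 'administers injections' holds; state survey 215 days ago vs limit 180 → not met
7. condition 'provides memory care' holds; elopement drill 737 days ago vs limit 730 → not met
8. registered nurses on call 4 ≥ 2 → met
9. condition 'has more than 50 beds' holds; resident-rights training 97 days ago vs limit 90 → not met
10. residents per night-shift aide 4 ≤ 10 → met
11. open plan-of-correction items 4 ≤ 4 → met
12. admission agreement template absent → not met
Not met: 1, 2, 4, 5, 6, 7, 9, 12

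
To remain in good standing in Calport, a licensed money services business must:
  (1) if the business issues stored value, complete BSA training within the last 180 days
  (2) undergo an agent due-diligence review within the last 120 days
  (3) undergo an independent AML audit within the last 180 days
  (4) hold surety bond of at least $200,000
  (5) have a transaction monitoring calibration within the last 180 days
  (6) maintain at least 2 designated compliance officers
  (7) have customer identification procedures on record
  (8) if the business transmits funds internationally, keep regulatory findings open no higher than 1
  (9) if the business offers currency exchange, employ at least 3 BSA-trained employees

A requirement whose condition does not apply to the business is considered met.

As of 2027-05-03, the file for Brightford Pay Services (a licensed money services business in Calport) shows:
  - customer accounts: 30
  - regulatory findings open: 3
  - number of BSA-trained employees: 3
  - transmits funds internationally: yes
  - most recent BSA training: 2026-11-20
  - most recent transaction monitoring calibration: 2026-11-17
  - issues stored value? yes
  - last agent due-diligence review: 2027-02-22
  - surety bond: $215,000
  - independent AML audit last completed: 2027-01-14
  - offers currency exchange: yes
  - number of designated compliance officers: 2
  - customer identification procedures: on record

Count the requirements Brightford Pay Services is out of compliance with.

1

1. condition 'issues stored value' holds; BSA training 164 days ago vs limit 180 → met
2. agent due-diligence review 70 days ago vs limit 120 → met
3. independent AML audit 109 days ago vs limit 180 → met
4. surety bond $215,000 ≥ $200,000 → met
5. transaction monitoring calibration 167 days ago vs limit 180 → met
6. designated compliance officers 2 ≥ 2 → met
7. customer identification procedures present → met
8. condition 'transmits funds internationally' holds; regulatory findings open 3 > 1 → not met
9. condition 'offers currency exchange' holds; BSA-trained employees 3 ≥ 3 → met
Not met: 1 of 9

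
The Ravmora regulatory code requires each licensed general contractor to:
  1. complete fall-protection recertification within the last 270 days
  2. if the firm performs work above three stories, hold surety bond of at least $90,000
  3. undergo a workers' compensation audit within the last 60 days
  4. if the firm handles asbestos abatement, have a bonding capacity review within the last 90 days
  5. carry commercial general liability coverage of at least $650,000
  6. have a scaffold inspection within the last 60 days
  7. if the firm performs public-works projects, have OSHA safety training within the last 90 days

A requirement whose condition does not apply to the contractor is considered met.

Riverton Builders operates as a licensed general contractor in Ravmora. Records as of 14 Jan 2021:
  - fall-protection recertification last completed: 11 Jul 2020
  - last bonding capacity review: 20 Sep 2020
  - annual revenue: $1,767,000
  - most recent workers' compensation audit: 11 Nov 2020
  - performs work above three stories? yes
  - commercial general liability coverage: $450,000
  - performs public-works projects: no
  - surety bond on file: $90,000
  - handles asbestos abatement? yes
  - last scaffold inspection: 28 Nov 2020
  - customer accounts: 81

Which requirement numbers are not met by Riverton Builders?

3, 4, 5

1. fall-protection recertification 187 days ago vs limit 270 → met
2. condition 'performs work above three stories' holds; surety bond $90,000 ≥ $90,000 → met
3. workers' compensation audit 64 days ago vs limit 60 → not met
4. condition 'handles asbestos abatement' holds; bonding capacity review 116 days ago vs limit 90 → not met
5. commercial general liability coverage $450,000 < $650,000 → not met
6. scaffold inspection 47 days ago vs limit 60 → met
7. condition 'performs public-works projects' does not hold → requirement n/a → met
Not met: 3, 4, 5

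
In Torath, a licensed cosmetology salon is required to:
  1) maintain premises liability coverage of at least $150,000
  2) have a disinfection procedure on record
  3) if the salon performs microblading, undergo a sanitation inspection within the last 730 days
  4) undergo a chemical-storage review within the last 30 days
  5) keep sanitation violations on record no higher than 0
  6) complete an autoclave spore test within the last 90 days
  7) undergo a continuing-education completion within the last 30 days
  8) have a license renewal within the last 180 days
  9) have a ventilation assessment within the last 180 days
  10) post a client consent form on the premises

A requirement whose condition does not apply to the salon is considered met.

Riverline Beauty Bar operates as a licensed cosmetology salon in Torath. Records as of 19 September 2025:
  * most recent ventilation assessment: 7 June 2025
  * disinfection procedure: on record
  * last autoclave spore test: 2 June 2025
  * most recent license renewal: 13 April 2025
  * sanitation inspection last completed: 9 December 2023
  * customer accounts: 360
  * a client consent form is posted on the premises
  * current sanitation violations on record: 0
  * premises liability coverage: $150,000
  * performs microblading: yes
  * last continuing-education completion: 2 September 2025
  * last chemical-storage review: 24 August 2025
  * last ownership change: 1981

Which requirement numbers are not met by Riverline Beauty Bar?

1. premises liability coverage $150,000 ≥ $150,000 → met
2. disinfection procedure present → met
3. condition 'performs microblading' holds; sanitation inspection 650 days ago vs limit 730 → met
4. chemical-storage review 26 days ago vs limit 30 → met
5. sanitation violations on record 0 ≤ 0 → met
6. autoclave spore test 109 days ago vs limit 90 → not met
7. continuing-education completion 17 days ago vs limit 30 → met
8. license renewal 159 days ago vs limit 180 → met
9. ventilation assessment 104 days ago vs limit 180 → met
10. client consent form present → met
Not met: 6

6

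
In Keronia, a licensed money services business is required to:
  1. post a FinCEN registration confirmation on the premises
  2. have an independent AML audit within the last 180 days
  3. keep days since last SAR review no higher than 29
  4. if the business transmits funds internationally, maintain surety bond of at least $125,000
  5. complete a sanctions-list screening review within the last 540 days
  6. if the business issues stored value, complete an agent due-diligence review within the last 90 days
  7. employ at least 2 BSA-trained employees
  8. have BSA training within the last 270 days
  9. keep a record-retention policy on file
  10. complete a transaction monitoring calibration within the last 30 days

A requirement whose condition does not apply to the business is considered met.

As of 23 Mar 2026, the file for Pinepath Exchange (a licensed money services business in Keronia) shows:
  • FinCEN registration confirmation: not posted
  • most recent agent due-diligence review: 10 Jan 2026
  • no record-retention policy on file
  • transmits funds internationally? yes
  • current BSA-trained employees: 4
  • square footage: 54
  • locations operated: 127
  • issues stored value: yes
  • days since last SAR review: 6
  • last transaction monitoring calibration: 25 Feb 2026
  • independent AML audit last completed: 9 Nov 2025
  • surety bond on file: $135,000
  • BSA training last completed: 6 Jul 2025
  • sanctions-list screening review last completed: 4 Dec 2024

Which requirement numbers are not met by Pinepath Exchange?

1. FinCEN registration confirmation absent → not met
2. independent AML audit 134 days ago vs limit 180 → met
3. days since last SAR review 6 ≤ 29 → met
4. condition 'transmits funds internationally' holds; surety bond $135,000 ≥ $125,000 → met
5. sanctions-list screening review 474 days ago vs limit 540 → met
6. condition 'issues stored value' holds; agent due-diligence review 72 days ago vs limit 90 → met
7. BSA-trained employees 4 ≥ 2 → met
8. BSA training 260 days ago vs limit 270 → met
9. record-retention policy absent → not met
10. transaction monitoring calibration 26 days ago vs limit 30 → met
Not met: 1, 9

1, 9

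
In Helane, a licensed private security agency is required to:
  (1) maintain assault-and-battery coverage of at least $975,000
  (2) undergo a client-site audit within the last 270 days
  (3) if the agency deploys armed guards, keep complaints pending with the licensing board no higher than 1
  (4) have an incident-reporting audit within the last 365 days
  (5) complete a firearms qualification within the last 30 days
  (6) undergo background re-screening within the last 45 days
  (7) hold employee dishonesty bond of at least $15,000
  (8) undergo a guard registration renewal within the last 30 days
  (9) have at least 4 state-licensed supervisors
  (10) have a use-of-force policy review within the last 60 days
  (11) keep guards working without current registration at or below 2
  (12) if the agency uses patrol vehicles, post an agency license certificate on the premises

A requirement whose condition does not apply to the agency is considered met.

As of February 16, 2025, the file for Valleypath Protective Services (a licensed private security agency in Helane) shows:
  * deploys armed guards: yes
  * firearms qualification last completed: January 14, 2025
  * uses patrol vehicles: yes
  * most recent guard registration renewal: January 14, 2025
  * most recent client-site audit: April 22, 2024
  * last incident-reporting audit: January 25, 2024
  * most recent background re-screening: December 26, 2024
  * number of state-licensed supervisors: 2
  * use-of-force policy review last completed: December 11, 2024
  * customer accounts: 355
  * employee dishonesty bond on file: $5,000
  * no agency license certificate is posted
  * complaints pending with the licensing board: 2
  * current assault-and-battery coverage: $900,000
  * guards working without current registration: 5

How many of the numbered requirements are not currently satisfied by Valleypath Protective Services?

1. assault-and-battery coverage $900,000 < $975,000 → not met
2. client-site audit 300 days ago vs limit 270 → not met
3. condition 'deploys armed guards' holds; complaints pending with the licensing board 2 > 1 → not met
4. incident-reporting audit 388 days ago vs limit 365 → not met
5. firearms qualification 33 days ago vs limit 30 → not met
6. background re-screening 52 days ago vs limit 45 → not met
7. employee dishonesty bond $5,000 < $15,000 → not met
8. guard registration renewal 33 days ago vs limit 30 → not met
9. state-licensed supervisors 2 < 4 → not met
10. use-of-force policy review 67 days ago vs limit 60 → not met
11. guards working without current registration 5 > 2 → not met
12. condition 'uses patrol vehicles' holds; agency license certificate absent → not met
Not met: 12 of 12

12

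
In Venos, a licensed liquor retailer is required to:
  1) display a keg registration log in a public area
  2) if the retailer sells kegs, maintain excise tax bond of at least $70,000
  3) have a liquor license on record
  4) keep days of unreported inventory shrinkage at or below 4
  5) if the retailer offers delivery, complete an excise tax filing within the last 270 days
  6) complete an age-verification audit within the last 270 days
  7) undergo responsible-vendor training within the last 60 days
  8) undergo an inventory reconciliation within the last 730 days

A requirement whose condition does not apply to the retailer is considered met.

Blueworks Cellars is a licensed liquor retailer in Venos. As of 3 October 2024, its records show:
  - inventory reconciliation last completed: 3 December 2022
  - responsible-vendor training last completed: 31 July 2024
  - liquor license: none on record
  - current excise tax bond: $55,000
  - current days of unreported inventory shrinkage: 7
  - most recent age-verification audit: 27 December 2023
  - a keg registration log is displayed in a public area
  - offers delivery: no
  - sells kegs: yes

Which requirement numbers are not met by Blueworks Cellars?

1. keg registration log present → met
2. condition 'sells kegs' holds; excise tax bond $55,000 < $70,000 → not met
3. liquor license absent → not met
4. days of unreported inventory shrinkage 7 > 4 → not met
5. condition 'offers delivery' does not hold → requirement n/a → met
6. age-verification audit 281 days ago vs limit 270 → not met
7. responsible-vendor training 64 days ago vs limit 60 → not met
8. inventory reconciliation 670 days ago vs limit 730 → met
Not met: 2, 3, 4, 6, 7

2, 3, 4, 6, 7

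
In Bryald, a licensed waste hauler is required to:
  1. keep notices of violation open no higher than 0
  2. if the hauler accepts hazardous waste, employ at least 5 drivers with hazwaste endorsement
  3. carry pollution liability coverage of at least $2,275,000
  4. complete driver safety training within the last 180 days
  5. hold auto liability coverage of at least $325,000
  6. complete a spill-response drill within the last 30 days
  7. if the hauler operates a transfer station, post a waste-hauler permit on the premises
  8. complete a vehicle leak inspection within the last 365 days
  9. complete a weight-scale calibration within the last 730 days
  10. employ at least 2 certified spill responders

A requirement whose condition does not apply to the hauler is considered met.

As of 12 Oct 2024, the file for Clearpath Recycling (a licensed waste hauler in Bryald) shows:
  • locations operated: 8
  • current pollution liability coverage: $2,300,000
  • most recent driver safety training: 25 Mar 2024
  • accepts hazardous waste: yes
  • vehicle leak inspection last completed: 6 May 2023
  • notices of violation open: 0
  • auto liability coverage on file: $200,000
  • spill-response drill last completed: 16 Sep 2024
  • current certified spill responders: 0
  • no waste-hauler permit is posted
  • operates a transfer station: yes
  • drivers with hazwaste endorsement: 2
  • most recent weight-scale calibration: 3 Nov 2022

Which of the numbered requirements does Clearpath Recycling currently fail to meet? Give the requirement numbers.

1. notices of violation open 0 ≤ 0 → met
2. condition 'accepts hazardous waste' holds; drivers with hazwaste endorsement 2 < 5 → not met
3. pollution liability coverage $2,300,000 ≥ $2,275,000 → met
4. driver safety training 201 days ago vs limit 180 → not met
5. auto liability coverage $200,000 < $325,000 → not met
6. spill-response drill 26 days ago vs limit 30 → met
7. condition 'operates a transfer station' holds; waste-hauler permit absent → not met
8. vehicle leak inspection 525 days ago vs limit 365 → not met
9. weight-scale calibration 709 days ago vs limit 730 → met
10. certified spill responders 0 < 2 → not met
Not met: 2, 4, 5, 7, 8, 10

2, 4, 5, 7, 8, 10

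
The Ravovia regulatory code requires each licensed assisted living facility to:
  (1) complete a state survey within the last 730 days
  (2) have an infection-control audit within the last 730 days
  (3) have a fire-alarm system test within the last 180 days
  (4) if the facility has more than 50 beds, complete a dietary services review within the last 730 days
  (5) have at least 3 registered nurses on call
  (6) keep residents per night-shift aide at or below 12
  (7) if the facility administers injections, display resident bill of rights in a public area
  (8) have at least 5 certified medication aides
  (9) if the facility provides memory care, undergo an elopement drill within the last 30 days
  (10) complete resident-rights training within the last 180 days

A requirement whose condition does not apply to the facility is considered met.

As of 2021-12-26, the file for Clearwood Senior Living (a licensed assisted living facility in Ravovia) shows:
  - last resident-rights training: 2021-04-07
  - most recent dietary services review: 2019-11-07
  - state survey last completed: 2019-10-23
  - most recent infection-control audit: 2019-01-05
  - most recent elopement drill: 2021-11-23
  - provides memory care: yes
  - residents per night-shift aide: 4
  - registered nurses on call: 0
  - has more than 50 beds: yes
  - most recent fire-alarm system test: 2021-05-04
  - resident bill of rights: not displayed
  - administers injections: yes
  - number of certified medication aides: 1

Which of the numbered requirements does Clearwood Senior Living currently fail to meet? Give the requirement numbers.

1, 2, 3, 4, 5, 7, 8, 9, 10

1. state survey 795 days ago vs limit 730 → not met
2. infection-control audit 1086 days ago vs limit 730 → not met
3. fire-alarm system test 236 days ago vs limit 180 → not met
4. condition 'has more than 50 beds' holds; dietary services review 780 days ago vs limit 730 → not met
5. registered nurses on call 0 < 3 → not met
6. residents per night-shift aide 4 ≤ 12 → met
7. condition 'administers injections' holds; resident bill of rights absent → not met
8. certified medication aides 1 < 5 → not met
9. condition 'provides memory care' holds; elopement drill 33 days ago vs limit 30 → not met
10. resident-rights training 263 days ago vs limit 180 → not met
Not met: 1, 2, 3, 4, 5, 7, 8, 9, 10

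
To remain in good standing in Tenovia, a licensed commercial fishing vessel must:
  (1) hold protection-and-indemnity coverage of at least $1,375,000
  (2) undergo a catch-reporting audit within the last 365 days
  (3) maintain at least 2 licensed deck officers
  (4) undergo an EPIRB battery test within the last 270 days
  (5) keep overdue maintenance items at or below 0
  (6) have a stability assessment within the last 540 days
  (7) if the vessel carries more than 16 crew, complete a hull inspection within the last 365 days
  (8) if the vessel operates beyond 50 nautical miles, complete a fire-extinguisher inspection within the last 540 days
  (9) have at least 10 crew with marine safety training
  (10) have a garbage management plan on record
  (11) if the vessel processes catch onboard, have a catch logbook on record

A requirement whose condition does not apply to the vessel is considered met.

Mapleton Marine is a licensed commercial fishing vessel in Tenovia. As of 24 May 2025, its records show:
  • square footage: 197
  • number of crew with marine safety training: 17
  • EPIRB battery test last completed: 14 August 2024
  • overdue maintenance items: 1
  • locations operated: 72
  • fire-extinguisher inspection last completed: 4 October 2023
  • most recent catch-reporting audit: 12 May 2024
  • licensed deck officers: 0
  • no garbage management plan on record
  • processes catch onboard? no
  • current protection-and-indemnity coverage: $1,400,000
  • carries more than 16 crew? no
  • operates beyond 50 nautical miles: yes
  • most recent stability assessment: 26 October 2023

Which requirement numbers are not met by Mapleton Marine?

2, 3, 4, 5, 6, 8, 10

1. protection-and-indemnity coverage $1,400,000 ≥ $1,375,000 → met
2. catch-reporting audit 377 days ago vs limit 365 → not met
3. licensed deck officers 0 < 2 → not met
4. EPIRB battery test 283 days ago vs limit 270 → not met
5. overdue maintenance items 1 > 0 → not met
6. stability assessment 576 days ago vs limit 540 → not met
7. condition 'carries more than 16 crew' does not hold → requirement n/a → met
8. condition 'operates beyond 50 nautical miles' holds; fire-extinguisher inspection 598 days ago vs limit 540 → not met
9. crew with marine safety training 17 ≥ 10 → met
10. garbage management plan absent → not met
11. condition 'processes catch onboard' does not hold → requirement n/a → met
Not met: 2, 3, 4, 5, 6, 8, 10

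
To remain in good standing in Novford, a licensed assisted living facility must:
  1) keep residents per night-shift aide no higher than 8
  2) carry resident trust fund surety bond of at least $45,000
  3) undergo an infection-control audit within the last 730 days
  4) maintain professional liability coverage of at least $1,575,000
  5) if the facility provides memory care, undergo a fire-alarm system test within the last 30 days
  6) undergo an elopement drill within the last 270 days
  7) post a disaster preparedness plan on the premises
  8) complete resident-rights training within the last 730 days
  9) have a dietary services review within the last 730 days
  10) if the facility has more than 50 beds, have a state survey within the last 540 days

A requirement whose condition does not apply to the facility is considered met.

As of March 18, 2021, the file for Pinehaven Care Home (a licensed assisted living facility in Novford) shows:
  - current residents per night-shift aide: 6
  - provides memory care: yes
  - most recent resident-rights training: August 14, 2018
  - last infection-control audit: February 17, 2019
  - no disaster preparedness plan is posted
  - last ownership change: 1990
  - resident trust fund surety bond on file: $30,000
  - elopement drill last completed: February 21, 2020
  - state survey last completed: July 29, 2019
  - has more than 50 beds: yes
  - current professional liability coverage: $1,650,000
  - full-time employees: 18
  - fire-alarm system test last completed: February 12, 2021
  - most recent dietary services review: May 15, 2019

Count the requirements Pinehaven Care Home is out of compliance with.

1. residents per night-shift aide 6 ≤ 8 → met
2. resident trust fund surety bond $30,000 < $45,000 → not met
3. infection-control audit 760 days ago vs limit 730 → not met
4. professional liability coverage $1,650,000 ≥ $1,575,000 → met
5. condition 'provides memory care' holds; fire-alarm system test 34 days ago vs limit 30 → not met
6. elopement drill 391 days ago vs limit 270 → not met
7. disaster preparedness plan absent → not met
8. resident-rights training 947 days ago vs limit 730 → not met
9. dietary services review 673 days ago vs limit 730 → met
10. condition 'has more than 50 beds' holds; state survey 598 days ago vs limit 540 → not met
Not met: 7 of 10

7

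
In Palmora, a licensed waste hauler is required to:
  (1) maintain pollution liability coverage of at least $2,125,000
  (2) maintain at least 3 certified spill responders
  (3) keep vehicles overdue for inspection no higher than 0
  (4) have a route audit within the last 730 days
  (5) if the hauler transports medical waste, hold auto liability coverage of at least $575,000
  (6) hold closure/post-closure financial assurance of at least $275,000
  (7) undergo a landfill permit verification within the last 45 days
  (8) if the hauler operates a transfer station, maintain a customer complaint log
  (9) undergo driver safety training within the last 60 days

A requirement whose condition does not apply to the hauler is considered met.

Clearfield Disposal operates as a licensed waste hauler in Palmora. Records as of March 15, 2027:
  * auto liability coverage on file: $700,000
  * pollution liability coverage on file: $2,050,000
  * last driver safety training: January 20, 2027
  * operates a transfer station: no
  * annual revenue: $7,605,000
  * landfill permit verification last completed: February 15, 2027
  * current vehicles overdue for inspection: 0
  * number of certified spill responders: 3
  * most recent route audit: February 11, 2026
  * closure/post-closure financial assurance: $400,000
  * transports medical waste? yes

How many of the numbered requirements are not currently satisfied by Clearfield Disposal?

1

1. pollution liability coverage $2,050,000 < $2,125,000 → not met
2. certified spill responders 3 ≥ 3 → met
3. vehicles overdue for inspection 0 ≤ 0 → met
4. route audit 397 days ago vs limit 730 → met
5. condition 'transports medical waste' holds; auto liability coverage $700,000 ≥ $575,000 → met
6. closure/post-closure financial assurance $400,000 ≥ $275,000 → met
7. landfill permit verification 28 days ago vs limit 45 → met
8. condition 'operates a transfer station' does not hold → requirement n/a → met
9. driver safety training 54 days ago vs limit 60 → met
Not met: 1 of 9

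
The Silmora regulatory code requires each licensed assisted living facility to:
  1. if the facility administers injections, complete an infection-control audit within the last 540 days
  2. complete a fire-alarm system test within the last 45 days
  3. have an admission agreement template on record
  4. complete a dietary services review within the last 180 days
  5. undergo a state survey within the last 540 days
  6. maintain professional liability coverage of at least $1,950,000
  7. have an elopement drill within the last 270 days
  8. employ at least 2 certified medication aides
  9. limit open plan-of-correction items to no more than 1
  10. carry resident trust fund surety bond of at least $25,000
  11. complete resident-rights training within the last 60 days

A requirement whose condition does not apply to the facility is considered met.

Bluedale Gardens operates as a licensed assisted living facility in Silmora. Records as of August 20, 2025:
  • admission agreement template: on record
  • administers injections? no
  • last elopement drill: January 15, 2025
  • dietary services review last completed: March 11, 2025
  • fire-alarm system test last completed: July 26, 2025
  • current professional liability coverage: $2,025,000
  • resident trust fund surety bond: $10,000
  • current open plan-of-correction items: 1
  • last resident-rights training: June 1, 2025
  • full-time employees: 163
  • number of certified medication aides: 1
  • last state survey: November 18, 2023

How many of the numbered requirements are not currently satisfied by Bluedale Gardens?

4

1. condition 'administers injections' does not hold → requirement n/a → met
2. fire-alarm system test 25 days ago vs limit 45 → met
3. admission agreement template present → met
4. dietary services review 162 days ago vs limit 180 → met
5. state survey 641 days ago vs limit 540 → not met
6. professional liability coverage $2,025,000 ≥ $1,950,000 → met
7. elopement drill 217 days ago vs limit 270 → met
8. certified medication aides 1 < 2 → not met
9. open plan-of-correction items 1 ≤ 1 → met
10. resident trust fund surety bond $10,000 < $25,000 → not met
11. resident-rights training 80 days ago vs limit 60 → not met
Not met: 4 of 11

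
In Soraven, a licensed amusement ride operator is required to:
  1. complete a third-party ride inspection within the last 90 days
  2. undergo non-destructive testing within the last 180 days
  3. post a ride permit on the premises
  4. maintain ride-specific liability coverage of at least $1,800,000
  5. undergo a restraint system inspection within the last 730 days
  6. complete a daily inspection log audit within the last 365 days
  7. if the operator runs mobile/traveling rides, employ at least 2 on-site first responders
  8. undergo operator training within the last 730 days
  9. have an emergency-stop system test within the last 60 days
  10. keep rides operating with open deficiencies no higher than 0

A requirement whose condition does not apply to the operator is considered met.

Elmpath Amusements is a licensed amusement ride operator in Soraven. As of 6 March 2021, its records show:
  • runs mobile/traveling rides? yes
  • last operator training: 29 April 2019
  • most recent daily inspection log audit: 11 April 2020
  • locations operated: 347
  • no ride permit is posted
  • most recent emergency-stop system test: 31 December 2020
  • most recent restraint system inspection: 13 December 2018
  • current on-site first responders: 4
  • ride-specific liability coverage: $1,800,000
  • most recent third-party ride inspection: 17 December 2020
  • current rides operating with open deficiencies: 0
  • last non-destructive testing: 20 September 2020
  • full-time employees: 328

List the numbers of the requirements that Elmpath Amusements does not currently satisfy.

1. third-party ride inspection 79 days ago vs limit 90 → met
2. non-destructive testing 167 days ago vs limit 180 → met
3. ride permit absent → not met
4. ride-specific liability coverage $1,800,000 ≥ $1,800,000 → met
5. restraint system inspection 814 days ago vs limit 730 → not met
6. daily inspection log audit 329 days ago vs limit 365 → met
7. condition 'runs mobile/traveling rides' holds; on-site first responders 4 ≥ 2 → met
8. operator training 677 days ago vs limit 730 → met
9. emergency-stop system test 65 days ago vs limit 60 → not met
10. rides operating with open deficiencies 0 ≤ 0 → met
Not met: 3, 5, 9

3, 5, 9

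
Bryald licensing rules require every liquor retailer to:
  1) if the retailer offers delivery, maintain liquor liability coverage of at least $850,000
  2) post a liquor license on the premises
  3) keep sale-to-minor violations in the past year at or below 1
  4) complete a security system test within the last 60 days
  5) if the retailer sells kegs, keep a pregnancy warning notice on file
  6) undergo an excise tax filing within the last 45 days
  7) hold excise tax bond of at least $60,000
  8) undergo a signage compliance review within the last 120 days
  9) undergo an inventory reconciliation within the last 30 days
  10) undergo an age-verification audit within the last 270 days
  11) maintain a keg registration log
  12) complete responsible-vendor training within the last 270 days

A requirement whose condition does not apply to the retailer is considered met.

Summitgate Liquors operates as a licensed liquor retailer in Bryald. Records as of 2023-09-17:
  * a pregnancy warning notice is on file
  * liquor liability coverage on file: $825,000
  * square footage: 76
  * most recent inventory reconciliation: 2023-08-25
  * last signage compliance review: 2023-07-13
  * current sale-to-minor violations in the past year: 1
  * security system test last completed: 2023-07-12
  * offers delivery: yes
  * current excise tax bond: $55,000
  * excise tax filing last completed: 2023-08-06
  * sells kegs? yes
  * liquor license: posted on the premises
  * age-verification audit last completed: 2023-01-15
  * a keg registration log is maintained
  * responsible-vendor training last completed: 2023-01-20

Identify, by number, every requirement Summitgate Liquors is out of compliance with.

1. condition 'offers delivery' holds; liquor liability coverage $825,000 < $850,000 → not met
2. liquor license present → met
3. sale-to-minor violations in the past year 1 ≤ 1 → met
4. security system test 67 days ago vs limit 60 → not met
5. condition 'sells kegs' holds; pregnancy warning notice present → met
6. excise tax filing 42 days ago vs limit 45 → met
7. excise tax bond $55,000 < $60,000 → not met
8. signage compliance review 66 days ago vs limit 120 → met
9. inventory reconciliation 23 days ago vs limit 30 → met
10. age-verification audit 245 days ago vs limit 270 → met
11. keg registration log present → met
12. responsible-vendor training 240 days ago vs limit 270 → met
Not met: 1, 4, 7

1, 4, 7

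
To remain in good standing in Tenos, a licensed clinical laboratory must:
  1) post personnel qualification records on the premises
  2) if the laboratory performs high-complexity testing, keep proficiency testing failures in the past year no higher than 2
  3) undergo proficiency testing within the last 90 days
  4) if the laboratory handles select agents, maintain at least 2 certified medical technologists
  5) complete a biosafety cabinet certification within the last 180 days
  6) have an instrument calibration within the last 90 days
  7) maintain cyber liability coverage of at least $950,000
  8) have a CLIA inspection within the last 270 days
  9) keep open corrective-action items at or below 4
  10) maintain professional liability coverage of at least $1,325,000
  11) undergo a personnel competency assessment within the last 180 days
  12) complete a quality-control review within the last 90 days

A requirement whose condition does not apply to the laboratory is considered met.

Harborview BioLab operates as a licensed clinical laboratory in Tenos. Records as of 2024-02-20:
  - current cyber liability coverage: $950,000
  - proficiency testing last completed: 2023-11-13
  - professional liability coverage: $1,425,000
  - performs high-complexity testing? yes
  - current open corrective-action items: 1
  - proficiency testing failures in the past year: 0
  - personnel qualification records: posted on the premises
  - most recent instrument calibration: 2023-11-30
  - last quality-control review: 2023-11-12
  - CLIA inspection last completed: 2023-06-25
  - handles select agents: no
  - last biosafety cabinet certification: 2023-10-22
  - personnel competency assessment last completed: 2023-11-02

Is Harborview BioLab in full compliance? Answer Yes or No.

No

1. personnel qualification records present → met
2. condition 'performs high-complexity testing' holds; proficiency testing failures in the past year 0 ≤ 2 → met
3. proficiency testing 99 days ago vs limit 90 → not met
4. condition 'handles select agents' does not hold → requirement n/a → met
5. biosafety cabinet certification 121 days ago vs limit 180 → met
6. instrument calibration 82 days ago vs limit 90 → met
7. cyber liability coverage $950,000 ≥ $950,000 → met
8. CLIA inspection 240 days ago vs limit 270 → met
9. open corrective-action items 1 ≤ 4 → met
10. professional liability coverage $1,425,000 ≥ $1,325,000 → met
11. personnel competency assessment 110 days ago vs limit 180 → met
12. quality-control review 100 days ago vs limit 90 → not met
Not met: 3, 12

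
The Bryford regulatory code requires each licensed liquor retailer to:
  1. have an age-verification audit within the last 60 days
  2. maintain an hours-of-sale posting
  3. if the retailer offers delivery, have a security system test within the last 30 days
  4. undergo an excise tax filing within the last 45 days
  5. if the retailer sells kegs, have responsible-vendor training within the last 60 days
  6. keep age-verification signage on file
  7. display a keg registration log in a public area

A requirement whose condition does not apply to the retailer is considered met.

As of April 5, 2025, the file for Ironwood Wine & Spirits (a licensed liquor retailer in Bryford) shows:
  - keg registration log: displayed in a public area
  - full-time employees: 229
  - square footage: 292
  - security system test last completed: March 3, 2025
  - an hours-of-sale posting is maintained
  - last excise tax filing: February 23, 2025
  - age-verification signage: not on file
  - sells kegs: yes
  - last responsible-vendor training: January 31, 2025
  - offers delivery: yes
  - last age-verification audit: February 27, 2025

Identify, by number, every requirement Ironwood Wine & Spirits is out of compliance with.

3, 5, 6

1. age-verification audit 37 days ago vs limit 60 → met
2. hours-of-sale posting present → met
3. condition 'offers delivery' holds; security system test 33 days ago vs limit 30 → not met
4. excise tax filing 41 days ago vs limit 45 → met
5. condition 'sells kegs' holds; responsible-vendor training 64 days ago vs limit 60 → not met
6. age-verification signage absent → not met
7. keg registration log present → met
Not met: 3, 5, 6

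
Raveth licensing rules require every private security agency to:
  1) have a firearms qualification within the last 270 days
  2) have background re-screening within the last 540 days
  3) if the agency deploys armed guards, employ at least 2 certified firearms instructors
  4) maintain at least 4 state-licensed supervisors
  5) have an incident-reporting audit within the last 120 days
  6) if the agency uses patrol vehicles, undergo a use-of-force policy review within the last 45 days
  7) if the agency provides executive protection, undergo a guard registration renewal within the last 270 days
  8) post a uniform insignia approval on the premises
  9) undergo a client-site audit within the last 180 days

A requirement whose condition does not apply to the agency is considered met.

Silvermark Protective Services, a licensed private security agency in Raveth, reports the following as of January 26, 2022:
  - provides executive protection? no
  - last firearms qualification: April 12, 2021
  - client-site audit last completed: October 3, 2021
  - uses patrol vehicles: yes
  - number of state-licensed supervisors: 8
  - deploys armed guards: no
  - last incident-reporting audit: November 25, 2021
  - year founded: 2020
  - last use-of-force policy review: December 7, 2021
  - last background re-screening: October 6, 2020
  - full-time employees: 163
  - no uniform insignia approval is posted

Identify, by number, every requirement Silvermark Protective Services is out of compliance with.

1. firearms qualification 289 days ago vs limit 270 → not met
2. background re-screening 477 days ago vs limit 540 → met
3. condition 'deploys armed guards' does not hold → requirement n/a → met
4. state-licensed supervisors 8 ≥ 4 → met
5. incident-reporting audit 62 days ago vs limit 120 → met
6. condition 'uses patrol vehicles' holds; use-of-force policy review 50 days ago vs limit 45 → not met
7. condition 'provides executive protection' does not hold → requirement n/a → met
8. uniform insignia approval absent → not met
9. client-site audit 115 days ago vs limit 180 → met
Not met: 1, 6, 8

1, 6, 8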